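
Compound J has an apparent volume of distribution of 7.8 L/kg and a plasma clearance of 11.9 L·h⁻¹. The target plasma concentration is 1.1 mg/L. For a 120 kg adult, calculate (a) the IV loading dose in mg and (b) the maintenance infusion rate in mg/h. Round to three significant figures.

(a) 1030 mg; (b) 13.1 mg/h

Vd(total) = 120 kg × 7.8 L/kg = 936.0 L
LD = Vd · C_target = 936.0 × 1.1 = 1030 mg
Maintenance infusion rate = CL × Css = 11.90 × 1.1 = 13.09 mg/h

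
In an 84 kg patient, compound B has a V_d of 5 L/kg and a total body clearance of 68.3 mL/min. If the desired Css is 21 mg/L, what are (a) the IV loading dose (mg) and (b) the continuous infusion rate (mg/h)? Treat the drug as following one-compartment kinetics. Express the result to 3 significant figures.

(a) 8820 mg; (b) 86.1 mg/h

Vd = 5 L/kg × 84 kg = 420.0 L
Loading: fill Vd to C_target → 420.0 L × 21 mg/L = 8820 mg
Convert clearance: 68.3 mL/min × 60 min/h ÷ 1000 mL/L = 4.098 L/h
Maintenance infusion rate = CL × Css = 4.098 × 21 = 86.06 mg/h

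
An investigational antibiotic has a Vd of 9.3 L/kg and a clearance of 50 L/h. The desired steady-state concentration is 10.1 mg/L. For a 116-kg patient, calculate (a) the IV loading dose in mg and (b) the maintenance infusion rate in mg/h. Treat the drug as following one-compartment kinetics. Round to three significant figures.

(a) 10900 mg; (b) 505 mg/h

Total Vd = 9.3 × 116 = 1079 L
Loading: fill Vd to C_target → 1079 L × 10.1 mg/L = 10900 mg
Maintenance infusion rate = CL × Css = 50.00 × 10.1 = 505.0 mg/h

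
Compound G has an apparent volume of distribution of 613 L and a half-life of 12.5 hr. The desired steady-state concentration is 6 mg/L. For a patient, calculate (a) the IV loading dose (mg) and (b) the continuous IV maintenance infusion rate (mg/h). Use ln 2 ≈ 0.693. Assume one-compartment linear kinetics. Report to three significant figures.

(a) 3680 mg; (b) 204 mg/h

LD = Vd × C = 613.0 × 6 = 3678 mg
CL = 0.693 × Vd / t½ = 0.693 × 613.0 / 12.5 = 33.98 L/h
Infusion rate = CL × Css = 33.98 × 6 = 203.9 mg/h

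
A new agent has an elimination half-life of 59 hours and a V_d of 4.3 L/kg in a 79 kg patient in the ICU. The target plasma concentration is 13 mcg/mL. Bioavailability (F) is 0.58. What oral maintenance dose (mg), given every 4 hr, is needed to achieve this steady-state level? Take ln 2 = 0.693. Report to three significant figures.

358 mg

Vd(total) = 79 kg × 4.3 L/kg = 339.7 L
CL = ln 2 · Vd / t½ = 0.693 × 339.7 / 59 = 3.990 L/h
D = CL × Css × τ / F = 3.990 × 13 × 4 / 0.58 = 357.7 mg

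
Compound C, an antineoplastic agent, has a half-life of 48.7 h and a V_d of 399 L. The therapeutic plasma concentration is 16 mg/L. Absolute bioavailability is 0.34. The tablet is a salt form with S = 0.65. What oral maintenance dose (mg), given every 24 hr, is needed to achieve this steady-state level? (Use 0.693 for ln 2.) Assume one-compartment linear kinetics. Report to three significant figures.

CL = 0.693 × Vd / t½ = 0.693 × 399.0 / 48.7 = 5.678 L/h
D = CL × Css × τ / F / S = 5.678 × 16 × 24 / 0.34 / 0.65 = 9866 mg

9870 mg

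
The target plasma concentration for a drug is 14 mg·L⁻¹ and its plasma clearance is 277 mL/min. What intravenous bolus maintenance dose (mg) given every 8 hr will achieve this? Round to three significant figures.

CL = 277 mL/min × 60/1000 = 16.62 L/h
D = CL × Css × τ = 16.62 × 14 × 8 = 1861 mg

1860 mg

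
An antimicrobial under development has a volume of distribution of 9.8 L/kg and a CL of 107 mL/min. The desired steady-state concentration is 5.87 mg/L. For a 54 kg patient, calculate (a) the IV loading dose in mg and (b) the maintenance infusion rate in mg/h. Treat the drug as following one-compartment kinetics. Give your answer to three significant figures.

(a) 3110 mg; (b) 37.7 mg/h

Vd(total) = 54 kg × 9.8 L/kg = 529.2 L
Loading: fill Vd to C_target → 529.2 L × 5.87 mg/L = 3106 mg
CL = 107 mL/min = 107 × 0.06 = 6.420 L/h
Maintenance infusion rate = CL × Css = 6.420 × 5.87 = 37.69 mg/h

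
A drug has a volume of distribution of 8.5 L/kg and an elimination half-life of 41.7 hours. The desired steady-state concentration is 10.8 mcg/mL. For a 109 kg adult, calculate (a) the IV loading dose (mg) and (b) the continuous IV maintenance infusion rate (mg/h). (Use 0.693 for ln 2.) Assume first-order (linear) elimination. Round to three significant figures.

Vd(total) = 109 kg × 8.5 L/kg = 926.5 L
LD = Vd × C = 926.5 × 10.8 = 10010 mg
CL = 0.693 × Vd / t½ = 0.693 × 926.5 / 41.7 = 15.40 L/h
Infusion rate = CL × Css = 15.40 × 10.8 = 166.3 mg/h

(a) 10000 mg; (b) 166 mg/h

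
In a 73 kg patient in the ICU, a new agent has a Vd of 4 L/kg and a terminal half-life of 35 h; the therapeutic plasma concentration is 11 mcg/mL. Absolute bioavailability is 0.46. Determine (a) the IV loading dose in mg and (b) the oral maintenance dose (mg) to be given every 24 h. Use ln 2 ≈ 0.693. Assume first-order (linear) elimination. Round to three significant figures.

Vd = 4 L/kg × 73 kg = 292.0 L
LD = Vd × C = 292.0 × 11 = 3212 mg
CL = 0.693 × Vd / t½ = 0.693 × 292.0 / 35 = 5.782 L/h
D = CL × Css × τ / F = 5.782 × 11 × 24 / 0.46 = 3318 mg

(a) 3210 mg; (b) 3320 mg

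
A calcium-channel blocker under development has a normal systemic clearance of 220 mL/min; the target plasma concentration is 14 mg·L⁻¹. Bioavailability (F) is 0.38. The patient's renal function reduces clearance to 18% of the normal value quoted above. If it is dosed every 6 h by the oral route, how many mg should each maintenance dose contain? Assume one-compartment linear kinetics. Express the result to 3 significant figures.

525 mg

CL = 220 mL/min = 220 × 0.06 = 13.20 L/h
Patient clearance = 0.18 × 13.20 = 2.376 L/h
D = CL × Css × τ / F = 2.376 × 14 × 6 / 0.38 = 525.2 mg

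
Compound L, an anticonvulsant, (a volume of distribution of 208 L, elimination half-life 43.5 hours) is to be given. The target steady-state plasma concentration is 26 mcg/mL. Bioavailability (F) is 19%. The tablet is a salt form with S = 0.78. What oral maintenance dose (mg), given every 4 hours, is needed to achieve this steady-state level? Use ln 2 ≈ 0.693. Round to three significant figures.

2330 mg

CL = ln 2 · Vd / t½ = 0.693 × 208.0 / 43.5 = 3.314 L/h
D = CL × Css × τ / F / S = 3.314 × 26 × 4 / 0.19 / 0.78 = 2326 mg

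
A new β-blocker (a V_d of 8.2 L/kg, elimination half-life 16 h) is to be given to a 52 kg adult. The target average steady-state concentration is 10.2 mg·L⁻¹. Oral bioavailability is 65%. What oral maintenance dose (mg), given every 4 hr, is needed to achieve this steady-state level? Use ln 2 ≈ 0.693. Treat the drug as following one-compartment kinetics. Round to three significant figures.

1160 mg

Total Vd = 8.2 × 52 = 426.4 L
k = 0.693/16 = 0.04331 h⁻¹, so CL = k·Vd = 0.04331 × 426.4 = 18.47 L/h
D = CL × Css × τ / F = 18.47 × 10.2 × 4 / 0.65 = 1159 mg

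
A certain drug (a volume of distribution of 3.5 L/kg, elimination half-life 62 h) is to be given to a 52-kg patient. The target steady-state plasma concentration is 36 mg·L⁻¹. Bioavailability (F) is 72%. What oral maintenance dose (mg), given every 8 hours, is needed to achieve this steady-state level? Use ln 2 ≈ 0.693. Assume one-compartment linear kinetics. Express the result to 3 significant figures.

814 mg

Vd(total) = 52 kg × 3.5 L/kg = 182.0 L
CL = ln 2 · Vd / t½ = 0.693 × 182.0 / 62 = 2.034 L/h
D = CL × Css × τ / F = 2.034 × 36 × 8 / 0.72 = 813.6 mg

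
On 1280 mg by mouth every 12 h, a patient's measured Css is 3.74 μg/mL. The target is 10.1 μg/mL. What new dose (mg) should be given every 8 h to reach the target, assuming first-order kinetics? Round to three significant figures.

2300 mg

With linear kinetics, Css is proportional to dose rate (D/τ) at fixed clearance.
D₂ = D₁ × (Css,target / Css,current) × (τ₂/τ₁) = 1280 × (10.1/3.74) × (8/12) = 2304 mg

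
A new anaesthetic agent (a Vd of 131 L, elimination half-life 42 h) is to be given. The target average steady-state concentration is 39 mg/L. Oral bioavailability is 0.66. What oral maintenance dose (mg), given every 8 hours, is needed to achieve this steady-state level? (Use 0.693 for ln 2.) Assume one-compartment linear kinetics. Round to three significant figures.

CL = 0.693 × Vd / t½ = 0.693 × 131.0 / 42 = 2.162 L/h
D = CL × Css × τ / F = 2.162 × 39 × 8 / 0.66 = 1022 mg

1020 mg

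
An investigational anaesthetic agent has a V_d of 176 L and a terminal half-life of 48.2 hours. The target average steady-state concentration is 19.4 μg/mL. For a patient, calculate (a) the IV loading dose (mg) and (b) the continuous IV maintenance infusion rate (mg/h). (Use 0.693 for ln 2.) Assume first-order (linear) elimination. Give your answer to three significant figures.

(a) 3410 mg; (b) 49.1 mg/h

LD = Vd × C = 176.0 × 19.4 = 3414 mg
CL = 0.693 × Vd / t½ = 0.693 × 176.0 / 48.2 = 2.530 L/h
Infusion rate = CL × Css = 2.530 × 19.4 = 49.08 mg/h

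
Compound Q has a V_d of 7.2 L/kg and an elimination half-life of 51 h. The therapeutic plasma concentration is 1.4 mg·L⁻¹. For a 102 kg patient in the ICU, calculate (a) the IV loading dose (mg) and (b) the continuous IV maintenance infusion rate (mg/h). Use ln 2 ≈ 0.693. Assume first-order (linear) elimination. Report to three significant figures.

Vd = 7.2 L/kg × 102 kg = 734.4 L
LD = Vd × C = 734.4 × 1.4 = 1028 mg
CL = 0.693 × Vd / t½ = 0.693 × 734.4 / 51 = 9.979 L/h
Infusion rate = CL × Css = 9.979 × 1.4 = 13.97 mg/h

(a) 1030 mg; (b) 14.0 mg/h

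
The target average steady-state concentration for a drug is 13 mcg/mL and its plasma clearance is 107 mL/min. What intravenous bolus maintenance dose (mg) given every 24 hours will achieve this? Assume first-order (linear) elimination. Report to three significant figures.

CL = 107 mL/min = 107 × 0.06 = 6.420 L/h
D = CL × Css × τ = 6.420 × 13 × 24 = 2003 mg

2000 mg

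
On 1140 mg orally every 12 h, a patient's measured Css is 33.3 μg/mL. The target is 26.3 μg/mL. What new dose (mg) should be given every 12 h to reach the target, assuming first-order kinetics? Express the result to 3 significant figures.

900 mg

With linear kinetics, Css is proportional to dose rate (D/τ) at fixed clearance.
D₂ = D₁ × (Css,target / Css,current) = 1140 × 26.3/33.3 = 900.4 mg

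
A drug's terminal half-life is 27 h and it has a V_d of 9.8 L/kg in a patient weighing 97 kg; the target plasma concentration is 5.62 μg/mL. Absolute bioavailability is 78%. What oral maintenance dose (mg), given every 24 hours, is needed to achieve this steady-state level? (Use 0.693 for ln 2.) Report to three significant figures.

Vd(total) = 97 kg × 9.8 L/kg = 950.6 L
k = 0.693/27 = 0.02567 h⁻¹, so CL = k·Vd = 0.02567 × 950.6 = 24.40 L/h
D = CL × Css × τ / F = 24.40 × 5.62 × 24 / 0.78 = 4219 mg

4220 mg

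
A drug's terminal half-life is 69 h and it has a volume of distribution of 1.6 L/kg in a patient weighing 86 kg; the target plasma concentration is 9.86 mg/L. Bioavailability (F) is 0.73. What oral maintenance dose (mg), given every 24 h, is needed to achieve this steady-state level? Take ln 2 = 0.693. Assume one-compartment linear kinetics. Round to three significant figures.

Total Vd = 1.6 × 86 = 137.6 L
k = 0.693/69 = 0.01004 h⁻¹, so CL = k·Vd = 0.01004 × 137.6 = 1.382 L/h
D = CL × Css × τ / F = 1.382 × 9.86 × 24 / 0.73 = 448.0 mg

448 mg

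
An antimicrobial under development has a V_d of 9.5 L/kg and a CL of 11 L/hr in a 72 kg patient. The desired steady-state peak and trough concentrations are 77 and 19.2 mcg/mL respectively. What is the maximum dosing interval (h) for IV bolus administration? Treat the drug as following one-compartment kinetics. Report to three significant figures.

86.4 h

Vd(total) = 72 kg × 9.5 L/kg = 684.0 L
k = CL / Vd = 11.00 / 684.0 = 0.01608 h⁻¹
Between IV bolus doses, concentration decays as C = C₀·e^(−kτ), so C_peak/C_trough = e^(kτ).
τ_max = ln(C_peak/C_trough) / k = ln(77/19.2) / 0.01608 = 1.389 / 0.01608 = 86.38 h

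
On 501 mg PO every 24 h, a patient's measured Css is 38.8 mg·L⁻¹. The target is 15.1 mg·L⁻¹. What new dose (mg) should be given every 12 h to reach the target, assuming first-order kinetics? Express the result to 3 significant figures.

With linear kinetics, Css is proportional to dose rate (D/τ) at fixed clearance.
D₂ = D₁ × (Css,target / Css,current) × (τ₂/τ₁) = 501 × (15.1/38.8) × (12/24) = 97.49 mg

97.5 mg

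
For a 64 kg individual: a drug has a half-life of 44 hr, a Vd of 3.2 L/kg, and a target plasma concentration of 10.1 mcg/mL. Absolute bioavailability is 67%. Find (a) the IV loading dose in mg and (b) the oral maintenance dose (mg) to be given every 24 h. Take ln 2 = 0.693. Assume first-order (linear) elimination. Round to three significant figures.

Vd = 3.2 L/kg × 64 kg = 204.8 L
LD = Vd × C = 204.8 × 10.1 = 2068 mg
CL = 0.693 × Vd / t½ = 0.693 × 204.8 / 44 = 3.226 L/h
D = CL × Css × τ / F = 3.226 × 10.1 × 24 / 0.67 = 1167 mg

(a) 2070 mg; (b) 1170 mg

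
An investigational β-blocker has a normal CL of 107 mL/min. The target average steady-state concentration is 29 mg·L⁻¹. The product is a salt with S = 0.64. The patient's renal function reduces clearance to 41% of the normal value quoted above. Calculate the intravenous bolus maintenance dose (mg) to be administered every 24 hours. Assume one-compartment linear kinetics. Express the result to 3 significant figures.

2860 mg

Convert clearance: 107 mL/min × 60 min/h ÷ 1000 mL/L = 6.420 L/h
Patient clearance = 0.41 × 6.420 = 2.632 L/h
At steady state, dose per interval replaces the amount cleared in that interval: S·D/τ = CL·Css.
D = CL × Css × τ / S = 2.632 × 29 × 24 / 0.64 = 2862 mg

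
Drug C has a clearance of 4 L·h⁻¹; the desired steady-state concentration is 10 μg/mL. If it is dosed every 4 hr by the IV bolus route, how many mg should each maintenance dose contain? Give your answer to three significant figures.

D = CL × Css × τ = 4.000 × 10 × 4 = 160.0 mg

160 mg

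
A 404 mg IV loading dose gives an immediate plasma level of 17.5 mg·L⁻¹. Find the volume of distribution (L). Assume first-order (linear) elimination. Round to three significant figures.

23.1 L

Immediately after an IV bolus, C₀ = Dose / Vd, so Vd = Dose / C₀.
Vd = 404 / 17.5 = 23.09 L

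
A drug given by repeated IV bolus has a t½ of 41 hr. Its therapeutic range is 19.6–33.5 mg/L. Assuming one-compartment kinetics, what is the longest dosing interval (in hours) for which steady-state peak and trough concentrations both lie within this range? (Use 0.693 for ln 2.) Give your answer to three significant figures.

31.7 h

k = 0.693 / t½ = 0.693 / 41 = 0.01690 h⁻¹
Between IV bolus doses, concentration decays as C = C₀·e^(−kτ), so C_peak/C_trough = e^(kτ).
τ_max = ln(C_peak/C_trough) / k = ln(33.5/19.6) / 0.01690 = 0.5360 / 0.01690 = 31.72 h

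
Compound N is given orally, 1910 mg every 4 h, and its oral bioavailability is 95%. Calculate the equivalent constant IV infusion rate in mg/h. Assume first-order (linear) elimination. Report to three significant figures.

Equivalent systemic input: infusion rate = F·D/τ.
Rate = 0.95 × 1910 / 4 = 453.6 mg/h

454 mg/h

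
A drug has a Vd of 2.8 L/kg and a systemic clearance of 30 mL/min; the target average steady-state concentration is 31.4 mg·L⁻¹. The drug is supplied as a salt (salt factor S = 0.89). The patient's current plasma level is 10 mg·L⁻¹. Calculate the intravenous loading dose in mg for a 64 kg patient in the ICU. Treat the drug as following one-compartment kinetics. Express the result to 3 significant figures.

4310 mg

Vd = 2.8 L/kg × 64 kg = 179.2 L
Concentration deficit ΔC = 31.4 − 10 = 21.40 mg/L
LD = Vd × ΔC / S = 179.2 × 21.40 / 0.89 = 4309 mg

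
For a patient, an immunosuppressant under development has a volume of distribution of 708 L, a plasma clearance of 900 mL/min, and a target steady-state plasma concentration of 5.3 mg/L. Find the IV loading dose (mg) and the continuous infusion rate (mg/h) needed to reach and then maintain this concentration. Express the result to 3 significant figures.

Loading dose = Vd × C = 708.0 × 5.3 = 3752 mg
CL = 900 mL/min = 900 × 0.06 = 54.00 L/h
Infusion rate = 54.00 L/h × 5.3 mg/L = 286.2 mg/h

(a) 3750 mg; (b) 286 mg/h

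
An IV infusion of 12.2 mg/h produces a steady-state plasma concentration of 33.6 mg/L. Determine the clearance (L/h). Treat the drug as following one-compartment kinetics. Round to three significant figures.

0.363 L/h

At steady state, infusion rate = CL × Css, so CL = rate / Css.
CL = 12.2 / 33.6 = 0.3631 L/h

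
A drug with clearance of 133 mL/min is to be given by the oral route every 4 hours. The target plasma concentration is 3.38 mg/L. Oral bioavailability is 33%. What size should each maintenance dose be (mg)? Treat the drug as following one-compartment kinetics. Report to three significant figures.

327 mg

CL = 133 mL/min × 60/1000 = 7.980 L/h
D = CL × Css × τ / F = 7.980 × 3.38 × 4 / 0.33 = 326.9 mg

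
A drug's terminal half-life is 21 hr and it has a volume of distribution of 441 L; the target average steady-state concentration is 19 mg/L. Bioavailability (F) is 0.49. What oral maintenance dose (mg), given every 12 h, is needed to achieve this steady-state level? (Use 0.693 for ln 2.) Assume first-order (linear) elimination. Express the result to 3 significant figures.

6770 mg

CL = 0.693 × Vd / t½ = 0.693 × 441.0 / 21 = 14.55 L/h
D = CL × Css × τ / F = 14.55 × 19 × 12 / 0.49 = 6770 mg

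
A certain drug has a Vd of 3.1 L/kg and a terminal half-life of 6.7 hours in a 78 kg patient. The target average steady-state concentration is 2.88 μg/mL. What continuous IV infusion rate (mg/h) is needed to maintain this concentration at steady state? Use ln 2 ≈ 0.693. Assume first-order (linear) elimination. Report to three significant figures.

Vd = 3.1 L/kg × 78 kg = 241.8 L
CL = ln 2 · Vd / t½ = 0.693 × 241.8 / 6.7 = 25.01 L/h
Infusion rate = CL × Css = 25.01 × 2.88 = 72.03 mg/h

72.0 mg/h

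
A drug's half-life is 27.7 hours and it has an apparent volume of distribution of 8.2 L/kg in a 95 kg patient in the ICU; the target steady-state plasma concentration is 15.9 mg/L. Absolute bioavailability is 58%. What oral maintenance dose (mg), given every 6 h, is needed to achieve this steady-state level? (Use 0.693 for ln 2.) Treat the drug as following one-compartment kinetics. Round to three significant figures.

3210 mg

Vd(total) = 95 kg × 8.2 L/kg = 779.0 L
k = 0.693/27.7 = 0.02502 h⁻¹, so CL = k·Vd = 0.02502 × 779.0 = 19.49 L/h
D = CL × Css × τ / F = 19.49 × 15.9 × 6 / 0.58 = 3206 mg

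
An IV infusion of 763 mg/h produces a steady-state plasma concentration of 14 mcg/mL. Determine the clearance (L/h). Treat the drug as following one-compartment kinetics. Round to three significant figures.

At steady state, infusion rate = CL × Css, so CL = rate / Css.
CL = 763 / 14 = 54.50 L/h

54.5 L/h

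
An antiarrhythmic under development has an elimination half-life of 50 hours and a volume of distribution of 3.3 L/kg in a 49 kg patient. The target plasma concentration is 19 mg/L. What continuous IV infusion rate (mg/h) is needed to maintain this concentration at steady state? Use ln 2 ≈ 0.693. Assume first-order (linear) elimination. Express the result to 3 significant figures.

Total Vd = 3.3 × 49 = 161.7 L
k = 0.693/50 = 0.01386 h⁻¹, so CL = k·Vd = 0.01386 × 161.7 = 2.241 L/h
Infusion rate = CL × Css = 2.241 × 19 = 42.58 mg/h

42.6 mg/h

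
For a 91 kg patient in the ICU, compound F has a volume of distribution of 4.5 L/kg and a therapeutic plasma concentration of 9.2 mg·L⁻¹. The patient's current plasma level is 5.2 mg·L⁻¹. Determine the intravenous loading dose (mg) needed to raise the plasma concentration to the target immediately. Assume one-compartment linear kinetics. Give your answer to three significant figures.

1640 mg

Vd(total) = 91 kg × 4.5 L/kg = 409.5 L
Concentration deficit ΔC = 9.2 − 5.2 = 4.000 mg/L
LD = Vd × ΔC = 409.5 × 4.000 = 1638 mg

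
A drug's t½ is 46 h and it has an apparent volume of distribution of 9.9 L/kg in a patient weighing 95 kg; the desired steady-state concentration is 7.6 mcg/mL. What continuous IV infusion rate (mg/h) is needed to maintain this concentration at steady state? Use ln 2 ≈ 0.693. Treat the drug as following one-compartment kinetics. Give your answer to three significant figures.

Vd(total) = 95 kg × 9.9 L/kg = 940.5 L
CL = ln 2 · Vd / t½ = 0.693 × 940.5 / 46 = 14.17 L/h
Infusion rate = CL × Css = 14.17 × 7.6 = 107.7 mg/h

108 mg/h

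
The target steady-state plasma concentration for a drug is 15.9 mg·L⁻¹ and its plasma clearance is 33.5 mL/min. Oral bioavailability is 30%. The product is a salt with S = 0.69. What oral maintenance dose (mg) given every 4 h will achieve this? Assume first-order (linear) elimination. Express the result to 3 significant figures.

618 mg

CL = 33.5 mL/min = 33.5 × 0.06 = 2.010 L/h
At steady state, dose per interval replaces the amount cleared in that interval: F·S·D/τ = CL·Css.
D = CL × Css × τ / F / S = 2.010 × 15.9 × 4 / 0.3 / 0.69 = 617.6 mg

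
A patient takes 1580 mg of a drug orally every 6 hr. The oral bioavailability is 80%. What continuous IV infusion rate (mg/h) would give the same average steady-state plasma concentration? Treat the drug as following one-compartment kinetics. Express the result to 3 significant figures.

Equivalent systemic input: infusion rate = F·D/τ.
Rate = 0.8 × 1580 / 6 = 210.7 mg/h

211 mg/h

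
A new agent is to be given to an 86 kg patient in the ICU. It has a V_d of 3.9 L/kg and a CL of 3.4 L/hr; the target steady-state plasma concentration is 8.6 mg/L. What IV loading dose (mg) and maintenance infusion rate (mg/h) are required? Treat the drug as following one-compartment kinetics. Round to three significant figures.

Vd = 3.9 L/kg × 86 kg = 335.4 L
Loading: fill Vd to C_target → 335.4 L × 8.6 mg/L = 2884 mg
Maintenance: replace elimination → rate = CL × Css = 3.400 × 8.6 = 29.24 mg/h

(a) 2880 mg; (b) 29.2 mg/h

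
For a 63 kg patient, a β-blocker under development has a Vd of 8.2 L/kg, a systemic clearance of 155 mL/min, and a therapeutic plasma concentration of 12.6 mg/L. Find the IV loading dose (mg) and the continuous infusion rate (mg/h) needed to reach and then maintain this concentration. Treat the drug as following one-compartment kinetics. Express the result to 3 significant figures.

Total Vd = 8.2 × 63 = 516.6 L
Loading dose = Vd × C = 516.6 × 12.6 = 6509 mg
Convert clearance: 155 mL/min × 60 min/h ÷ 1000 mL/L = 9.300 L/h
Infusion rate = 9.300 L/h × 12.6 mg/L = 117.2 mg/h

(a) 6510 mg; (b) 117 mg/h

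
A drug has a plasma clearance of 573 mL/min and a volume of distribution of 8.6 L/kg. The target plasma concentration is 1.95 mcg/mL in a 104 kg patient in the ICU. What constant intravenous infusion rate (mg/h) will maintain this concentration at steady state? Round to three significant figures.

67.0 mg/h

CL = 573 mL/min × 60/1000 = 34.38 L/h
Infusion rate = CL · Css = 34.38 L/h × 1.95 mg/L = 67.04 mg/h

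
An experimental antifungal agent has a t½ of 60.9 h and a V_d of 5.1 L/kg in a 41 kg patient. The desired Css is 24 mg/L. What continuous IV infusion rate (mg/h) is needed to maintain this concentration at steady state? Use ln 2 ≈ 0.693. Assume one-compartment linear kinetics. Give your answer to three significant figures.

57.1 mg/h

Vd(total) = 41 kg × 5.1 L/kg = 209.1 L
k = 0.693/60.9 = 0.01138 h⁻¹, so CL = k·Vd = 0.01138 × 209.1 = 2.380 L/h
Infusion rate = CL × Css = 2.380 × 24 = 57.12 mg/h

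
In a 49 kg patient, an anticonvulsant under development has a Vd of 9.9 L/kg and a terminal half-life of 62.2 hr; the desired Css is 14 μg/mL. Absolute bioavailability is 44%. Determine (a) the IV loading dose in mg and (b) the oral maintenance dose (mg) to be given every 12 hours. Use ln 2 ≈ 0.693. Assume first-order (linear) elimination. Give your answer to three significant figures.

Vd = 9.9 L/kg × 49 kg = 485.1 L
LD = Vd × C = 485.1 × 14 = 6791 mg
CL = 0.693 × Vd / t½ = 0.693 × 485.1 / 62.2 = 5.405 L/h
D = CL × Css × τ / F = 5.405 × 14 × 12 / 0.44 = 2064 mg

(a) 6790 mg; (b) 2060 mg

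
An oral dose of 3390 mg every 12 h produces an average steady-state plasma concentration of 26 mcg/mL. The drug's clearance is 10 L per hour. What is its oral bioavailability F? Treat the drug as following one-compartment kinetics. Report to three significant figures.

0.920

F·D/τ = CL·Css at steady state → F = CL·Css·τ / D.
F = 10 × 26 × 12 / 3390 = 0.920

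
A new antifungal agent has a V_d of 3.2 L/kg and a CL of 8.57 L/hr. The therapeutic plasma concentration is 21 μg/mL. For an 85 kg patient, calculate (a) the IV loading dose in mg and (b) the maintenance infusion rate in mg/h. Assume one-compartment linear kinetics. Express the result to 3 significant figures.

(a) 5710 mg; (b) 180 mg/h

Vd = 3.2 L/kg × 85 kg = 272.0 L
Loading: fill Vd to C_target → 272.0 L × 21 mg/L = 5712 mg
Maintenance infusion rate = CL × Css = 8.570 × 21 = 180.0 mg/h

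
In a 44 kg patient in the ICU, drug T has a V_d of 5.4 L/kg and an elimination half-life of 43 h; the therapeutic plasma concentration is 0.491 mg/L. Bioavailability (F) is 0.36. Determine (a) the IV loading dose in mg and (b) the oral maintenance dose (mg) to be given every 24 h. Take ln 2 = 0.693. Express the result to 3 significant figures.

(a) 117 mg; (b) 125 mg

Vd(total) = 44 kg × 5.4 L/kg = 237.6 L
LD = Vd × C = 237.6 × 0.491 = 116.7 mg
CL = 0.693 × Vd / t½ = 0.693 × 237.6 / 43 = 3.829 L/h
D = CL × Css × τ / F = 3.829 × 0.491 × 24 / 0.36 = 125.3 mg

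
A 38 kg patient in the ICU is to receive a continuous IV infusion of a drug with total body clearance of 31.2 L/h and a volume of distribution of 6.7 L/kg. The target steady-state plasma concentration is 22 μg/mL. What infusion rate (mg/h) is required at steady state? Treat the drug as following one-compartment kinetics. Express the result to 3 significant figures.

Rate = CL × Css = 31.20 × 22 = 686.4 mg/h

686 mg/h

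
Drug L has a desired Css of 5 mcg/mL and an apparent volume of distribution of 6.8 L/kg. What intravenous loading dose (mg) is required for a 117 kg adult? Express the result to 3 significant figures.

Vd(total) = 117 kg × 6.8 L/kg = 795.6 L
LD = Vd × C = 795.6 × 5.000 = 3978 mg

3980 mg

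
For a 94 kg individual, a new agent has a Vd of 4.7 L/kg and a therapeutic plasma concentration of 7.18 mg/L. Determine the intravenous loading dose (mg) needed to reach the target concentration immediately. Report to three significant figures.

3170 mg

Total Vd = 4.7 × 94 = 441.8 L
The loading dose fills Vd to the target concentration.
LD = Vd × C = 441.8 × 7.180 = 3172 mg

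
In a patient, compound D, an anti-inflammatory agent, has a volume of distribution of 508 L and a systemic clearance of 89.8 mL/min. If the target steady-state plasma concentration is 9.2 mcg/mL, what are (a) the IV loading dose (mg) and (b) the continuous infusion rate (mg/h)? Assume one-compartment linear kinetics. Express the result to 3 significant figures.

LD = Vd · C_target = 508.0 × 9.2 = 4674 mg
Convert clearance: 89.8 mL/min × 60 min/h ÷ 1000 mL/L = 5.388 L/h
Infusion rate = 5.388 L/h × 9.2 mg/L = 49.57 mg/h

(a) 4670 mg; (b) 49.6 mg/h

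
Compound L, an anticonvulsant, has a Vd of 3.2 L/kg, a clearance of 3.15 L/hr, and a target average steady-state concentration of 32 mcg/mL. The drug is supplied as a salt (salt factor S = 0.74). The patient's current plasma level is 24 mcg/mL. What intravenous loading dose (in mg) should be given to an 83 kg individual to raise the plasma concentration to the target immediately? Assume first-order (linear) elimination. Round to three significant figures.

Vd = 3.2 L/kg × 83 kg = 265.6 L
The loading dose fills Vd to the target concentration; clearance is irrelevant here.
Concentration deficit ΔC = 32 − 24 = 8.000 mg/L
LD = Vd × ΔC / S = 265.6 × 8.000 / 0.74 = 2871 mg

2870 mg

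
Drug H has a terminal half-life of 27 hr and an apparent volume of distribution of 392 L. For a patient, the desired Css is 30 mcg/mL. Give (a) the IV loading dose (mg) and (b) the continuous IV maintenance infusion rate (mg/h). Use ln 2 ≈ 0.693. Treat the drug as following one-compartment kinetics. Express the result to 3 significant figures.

(a) 11800 mg; (b) 302 mg/h

LD = Vd × C = 392.0 × 30 = 11760 mg
CL = 0.693 × Vd / t½ = 0.693 × 392.0 / 27 = 10.06 L/h
Infusion rate = CL × Css = 10.06 × 30 = 301.8 mg/h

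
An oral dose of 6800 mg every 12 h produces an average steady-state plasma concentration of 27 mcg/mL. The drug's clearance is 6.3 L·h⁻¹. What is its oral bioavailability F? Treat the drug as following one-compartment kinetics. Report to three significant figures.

0.300

F·D/τ = CL·Css at steady state → F = CL·Css·τ / D.
F = 6.3 × 27 × 12 / 6800 = 0.300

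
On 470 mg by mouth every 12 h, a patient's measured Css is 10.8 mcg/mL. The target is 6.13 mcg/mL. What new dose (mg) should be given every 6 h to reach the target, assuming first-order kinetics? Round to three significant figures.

133 mg

For first-order elimination, Css ∝ F·D/(CL·τ); F and CL are unchanged, so Css ∝ D/τ.
D₂ = D₁ × (Css,target / Css,current) × (τ₂/τ₁) = 470 × (6.13/10.8) × (6/12) = 133.4 mg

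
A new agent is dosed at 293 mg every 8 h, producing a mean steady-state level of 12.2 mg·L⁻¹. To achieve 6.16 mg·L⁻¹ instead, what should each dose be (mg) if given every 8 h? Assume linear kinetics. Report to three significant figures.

148 mg

With linear kinetics, Css is proportional to dose rate (D/τ) at fixed clearance.
D₂ = D₁ × (Css,target / Css,current) = 293 × 6.16/12.2 = 147.9 mg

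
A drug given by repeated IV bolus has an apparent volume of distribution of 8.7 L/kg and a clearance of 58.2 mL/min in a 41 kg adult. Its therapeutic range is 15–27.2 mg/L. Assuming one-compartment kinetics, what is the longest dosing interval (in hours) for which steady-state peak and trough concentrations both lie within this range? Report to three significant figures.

Vd(total) = 41 kg × 8.7 L/kg = 356.7 L
CL = 58.2 mL/min = 58.2 × 0.06 = 3.492 L/h
k = CL / Vd = 3.492 / 356.7 = 0.009790 h⁻¹
Between IV bolus doses, concentration decays as C = C₀·e^(−kτ), so C_peak/C_trough = e^(kτ).
τ_max = ln(C_peak/C_trough) / k = ln(27.2/15) / 0.009790 = 0.5952 / 0.009790 = 60.80 h

60.8 h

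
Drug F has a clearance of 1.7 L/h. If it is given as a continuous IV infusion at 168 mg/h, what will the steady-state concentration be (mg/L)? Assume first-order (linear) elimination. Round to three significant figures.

Css = rate / CL = 168 / 1.700 = 98.82 mg/L

98.8 mg/L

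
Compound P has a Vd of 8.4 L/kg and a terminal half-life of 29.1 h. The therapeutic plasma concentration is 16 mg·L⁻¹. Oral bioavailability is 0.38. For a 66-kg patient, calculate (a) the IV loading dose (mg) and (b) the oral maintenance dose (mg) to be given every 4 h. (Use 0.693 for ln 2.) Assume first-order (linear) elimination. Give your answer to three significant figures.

Vd(total) = 66 kg × 8.4 L/kg = 554.4 L
LD = Vd × C = 554.4 × 16 = 8870 mg
CL = 0.693 × Vd / t½ = 0.693 × 554.4 / 29.1 = 13.20 L/h
D = CL × Css × τ / F = 13.20 × 16 × 4 / 0.38 = 2223 mg

(a) 8870 mg; (b) 2220 mg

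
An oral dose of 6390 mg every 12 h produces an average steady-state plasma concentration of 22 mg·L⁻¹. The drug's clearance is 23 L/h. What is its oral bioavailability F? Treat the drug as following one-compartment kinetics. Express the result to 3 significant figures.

0.950

F·D/τ = CL·Css at steady state → F = CL·Css·τ / D.
F = 23 × 22 × 12 / 6390 = 0.950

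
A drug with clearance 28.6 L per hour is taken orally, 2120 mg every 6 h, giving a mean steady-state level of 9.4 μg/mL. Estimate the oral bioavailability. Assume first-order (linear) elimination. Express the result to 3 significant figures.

F·D/τ = CL·Css at steady state → F = CL·Css·τ / D.
F = 28.6 × 9.4 × 6 / 2120 = 0.761

0.761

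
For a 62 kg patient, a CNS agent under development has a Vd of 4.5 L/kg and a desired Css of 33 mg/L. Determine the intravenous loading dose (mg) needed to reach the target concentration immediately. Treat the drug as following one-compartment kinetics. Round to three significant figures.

Vd(total) = 62 kg × 4.5 L/kg = 279.0 L
The loading dose fills Vd to the target concentration.
LD = Vd × C = 279.0 × 33.00 = 9207 mg

9210 mg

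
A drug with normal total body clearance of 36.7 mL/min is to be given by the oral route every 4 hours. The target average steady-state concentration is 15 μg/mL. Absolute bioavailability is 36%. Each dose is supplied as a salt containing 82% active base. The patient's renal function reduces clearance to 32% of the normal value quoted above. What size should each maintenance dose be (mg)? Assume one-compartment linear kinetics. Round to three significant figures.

143 mg

Convert clearance: 36.7 mL/min × 60 min/h ÷ 1000 mL/L = 2.202 L/h
Patient clearance = 0.32 × 2.202 = 0.7046 L/h
At steady state, dose per interval replaces the amount cleared in that interval: F·S·D/τ = CL·Css.
D = CL × Css × τ / F / S = 0.7046 × 15 × 4 / 0.36 / 0.82 = 143.2 mg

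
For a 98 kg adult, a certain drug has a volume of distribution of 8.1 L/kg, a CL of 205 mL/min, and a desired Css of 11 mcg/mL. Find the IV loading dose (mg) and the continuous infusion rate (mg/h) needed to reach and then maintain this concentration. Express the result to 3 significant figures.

Vd(total) = 98 kg × 8.1 L/kg = 793.8 L
Loading: fill Vd to C_target → 793.8 L × 11 mg/L = 8732 mg
Convert clearance: 205 mL/min × 60 min/h ÷ 1000 mL/L = 12.30 L/h
Maintenance infusion rate = CL × Css = 12.30 × 11 = 135.3 mg/h

(a) 8730 mg; (b) 135 mg/h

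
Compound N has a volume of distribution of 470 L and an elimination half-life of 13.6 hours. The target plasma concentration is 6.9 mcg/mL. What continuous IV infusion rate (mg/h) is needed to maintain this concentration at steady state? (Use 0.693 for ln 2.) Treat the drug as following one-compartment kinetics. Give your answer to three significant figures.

CL = ln 2 · Vd / t½ = 0.693 × 470.0 / 13.6 = 23.95 L/h
Infusion rate = CL × Css = 23.95 × 6.9 = 165.3 mg/h

165 mg/h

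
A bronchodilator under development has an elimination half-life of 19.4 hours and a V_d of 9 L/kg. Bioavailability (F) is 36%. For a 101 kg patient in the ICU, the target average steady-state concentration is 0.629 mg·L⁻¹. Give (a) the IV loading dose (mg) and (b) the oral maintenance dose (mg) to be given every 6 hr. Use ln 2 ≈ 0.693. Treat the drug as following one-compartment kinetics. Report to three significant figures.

(a) 572 mg; (b) 340 mg

Vd = 9 L/kg × 101 kg = 909.0 L
LD = Vd × C = 909.0 × 0.629 = 571.8 mg
CL = 0.693 × Vd / t½ = 0.693 × 909.0 / 19.4 = 32.47 L/h
D = CL × Css × τ / F = 32.47 × 0.629 × 6 / 0.36 = 340.4 mg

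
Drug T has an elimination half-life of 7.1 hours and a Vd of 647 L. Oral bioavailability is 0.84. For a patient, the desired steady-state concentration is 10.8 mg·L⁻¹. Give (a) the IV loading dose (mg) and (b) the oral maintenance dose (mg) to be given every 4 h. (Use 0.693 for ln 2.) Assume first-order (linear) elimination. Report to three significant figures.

(a) 6990 mg; (b) 3250 mg

LD = Vd × C = 647.0 × 10.8 = 6988 mg
CL = 0.693 × Vd / t½ = 0.693 × 647.0 / 7.1 = 63.15 L/h
D = CL × Css × τ / F = 63.15 × 10.8 × 4 / 0.84 = 3248 mg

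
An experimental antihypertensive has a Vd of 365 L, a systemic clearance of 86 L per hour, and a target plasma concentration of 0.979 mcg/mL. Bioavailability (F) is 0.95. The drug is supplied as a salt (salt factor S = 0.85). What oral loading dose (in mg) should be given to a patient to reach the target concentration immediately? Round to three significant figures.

LD = Vd × C / F / S = 365.0 × 0.9790 / 0.95 / 0.85 = 442.5 mg

443 mg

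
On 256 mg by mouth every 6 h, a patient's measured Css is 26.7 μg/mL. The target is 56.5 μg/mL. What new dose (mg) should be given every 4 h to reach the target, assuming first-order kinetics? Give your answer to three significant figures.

With linear kinetics, Css is proportional to dose rate (D/τ) at fixed clearance.
D₂ = D₁ × (Css,target / Css,current) × (τ₂/τ₁) = 256 × (56.5/26.7) × (4/6) = 361.1 mg

361 mg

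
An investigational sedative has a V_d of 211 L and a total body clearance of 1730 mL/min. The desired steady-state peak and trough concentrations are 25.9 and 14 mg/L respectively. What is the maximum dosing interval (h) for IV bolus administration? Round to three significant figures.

1.25 h

Convert clearance: 1730 mL/min × 60 min/h ÷ 1000 mL/L = 103.8 L/h
k = CL / Vd = 103.8 / 211.0 = 0.4919 h⁻¹
Between IV bolus doses, concentration decays as C = C₀·e^(−kτ), so C_peak/C_trough = e^(kτ).
τ_max = ln(C_peak/C_trough) / k = ln(25.9/14) / 0.4919 = 0.6152 / 0.4919 = 1.251 h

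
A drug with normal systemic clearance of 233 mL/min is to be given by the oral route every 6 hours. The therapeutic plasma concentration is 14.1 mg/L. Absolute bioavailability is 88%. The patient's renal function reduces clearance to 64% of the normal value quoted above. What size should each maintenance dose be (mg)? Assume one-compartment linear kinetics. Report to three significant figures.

Convert clearance: 233 mL/min × 60 min/h ÷ 1000 mL/L = 13.98 L/h
Patient clearance = 0.64 × 13.98 = 8.947 L/h
D = CL × Css × τ / F = 8.947 × 14.1 × 6 / 0.88 = 860.1 mg

860 mg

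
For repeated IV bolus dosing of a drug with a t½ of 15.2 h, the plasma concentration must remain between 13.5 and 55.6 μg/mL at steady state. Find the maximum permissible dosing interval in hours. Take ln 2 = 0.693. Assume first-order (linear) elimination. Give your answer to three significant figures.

k = 0.693 / t½ = 0.693 / 15.2 = 0.04559 h⁻¹
Between IV bolus doses, concentration decays as C = C₀·e^(−kτ), so C_peak/C_trough = e^(kτ).
τ_max = ln(C_peak/C_trough) / k = ln(55.6/13.5) / 0.04559 = 1.415 / 0.04559 = 31.04 h

31.0 h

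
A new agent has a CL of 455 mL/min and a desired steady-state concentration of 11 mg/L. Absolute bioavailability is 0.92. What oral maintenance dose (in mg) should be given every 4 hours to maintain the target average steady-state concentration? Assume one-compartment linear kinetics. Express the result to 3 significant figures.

Convert clearance: 455 mL/min × 60 min/h ÷ 1000 mL/L = 27.30 L/h
D = CL × Css × τ / F = 27.30 × 11 × 4 / 0.92 = 1306 mg

1310 mg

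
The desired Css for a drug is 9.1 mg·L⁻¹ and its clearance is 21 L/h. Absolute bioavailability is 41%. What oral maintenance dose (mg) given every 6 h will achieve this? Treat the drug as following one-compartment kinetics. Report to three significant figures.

2800 mg

D = CL × Css × τ / F = 21.00 × 9.1 × 6 / 0.41 = 2797 mg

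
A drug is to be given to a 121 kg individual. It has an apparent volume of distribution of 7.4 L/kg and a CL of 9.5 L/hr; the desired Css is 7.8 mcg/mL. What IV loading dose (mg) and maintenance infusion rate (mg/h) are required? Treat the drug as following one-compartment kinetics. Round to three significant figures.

Vd(total) = 121 kg × 7.4 L/kg = 895.4 L
LD = Vd · C_target = 895.4 × 7.8 = 6984 mg
Maintenance: replace elimination → rate = CL × Css = 9.500 × 7.8 = 74.10 mg/h

(a) 6980 mg; (b) 74.1 mg/h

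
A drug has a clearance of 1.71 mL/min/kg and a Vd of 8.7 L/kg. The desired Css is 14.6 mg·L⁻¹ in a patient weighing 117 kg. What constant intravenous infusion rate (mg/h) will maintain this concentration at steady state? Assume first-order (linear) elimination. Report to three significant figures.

CL = 1.71 mL/min/kg × 117 kg = 200.1 mL/min = 200.1 × 60/1000 = 12.01 L/h
Rate = CL × Css = 12.01 × 14.6 = 175.3 mg/h

175 mg/h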